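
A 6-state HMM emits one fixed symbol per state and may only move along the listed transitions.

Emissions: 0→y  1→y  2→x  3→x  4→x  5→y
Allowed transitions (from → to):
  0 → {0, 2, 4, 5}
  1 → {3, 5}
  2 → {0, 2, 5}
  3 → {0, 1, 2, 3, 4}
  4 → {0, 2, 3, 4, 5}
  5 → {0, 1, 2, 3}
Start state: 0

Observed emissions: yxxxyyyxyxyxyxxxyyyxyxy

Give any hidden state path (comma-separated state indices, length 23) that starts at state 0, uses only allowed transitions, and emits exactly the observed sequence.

0,4,4,4,5,0,0,4,5,3,0,2,5,2,2,2,5,1,5,2,5,2,5

  [0] y  {0,1,5}  => 0  start
  [1] x  {2,3,4}  => 4  0->4 ok
  [2] x  {2,3,4}  => 4  4->4 ok
  [3] x  {2,3,4}  => 4  4->4 ok
  [4] y  {0,1,5}  => 5  4->5 ok
  [5] y  {0,1,5}  => 0  5->0 ok
  [6] y  {0,1,5}  => 0  0->0 ok
  [7] x  {2,3,4}  => 4  0->4 ok
  [8] y  {0,1,5}  => 5  4->5 ok
  [9] x  {2,3,4}  => 3  5->3 ok
  [10] y  {0,1,5}  => 0  3->0 ok
  [11] x  {2,3,4}  => 2  0->2 ok
  [12] y  {0,1,5}  => 5  2->5 ok
  [13] x  {2,3,4}  => 2  5->2 ok
  [14] x  {2,3,4}  => 2  2->2 ok
  [15] x  {2,3,4}  => 2  2->2 ok
  [16] y  {0,1,5}  => 5  2->5 ok
  [17] y  {0,1,5}  => 1  5->1 ok
  [18] y  {0,1,5}  => 5  1->5 ok
  [19] x  {2,3,4}  => 2  5->2 ok
  [20] y  {0,1,5}  => 5  2->5 ok
  [21] x  {2,3,4}  => 2  5->2 ok
  [22] y  {0,1,5}  => 5  2->5 ok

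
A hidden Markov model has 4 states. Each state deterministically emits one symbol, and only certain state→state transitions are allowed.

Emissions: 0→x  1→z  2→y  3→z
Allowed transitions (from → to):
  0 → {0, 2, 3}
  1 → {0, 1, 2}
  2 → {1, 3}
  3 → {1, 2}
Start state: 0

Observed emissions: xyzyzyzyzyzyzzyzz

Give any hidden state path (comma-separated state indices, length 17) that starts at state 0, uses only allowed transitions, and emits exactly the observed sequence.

0,2,3,2,3,2,1,2,3,2,3,2,3,1,2,3,1

  0: obs=x cand={0} pick 0 [start]
  1: obs=y cand={2} pick 2 [0->2 ok]
  2: obs=z cand={1,3} pick 3 [2->3 ok]
  3: obs=y cand={2} pick 2 [3->2 ok]
  4: obs=z cand={1,3} pick 3 [2->3 ok]
  5: obs=y cand={2} pick 2 [3->2 ok]
  6: obs=z cand={1,3} pick 1 [2->1 ok]
  7: obs=y cand={2} pick 2 [1->2 ok]
  8: obs=z cand={1,3} pick 3 [2->3 ok]
  9: obs=y cand={2} pick 2 [3->2 ok]
  10: obs=z cand={1,3} pick 3 [2->3 ok]
  11: obs=y cand={2} pick 2 [3->2 ok]
  12: obs=z cand={1,3} pick 3 [2->3 ok]
  13: obs=z cand={1,3} pick 1 [3->1 ok]
  14: obs=y cand={2} pick 2 [1->2 ok]
  15: obs=z cand={1,3} pick 3 [2->3 ok]
  16: obs=z cand={1,3} pick 1 [3->1 ok]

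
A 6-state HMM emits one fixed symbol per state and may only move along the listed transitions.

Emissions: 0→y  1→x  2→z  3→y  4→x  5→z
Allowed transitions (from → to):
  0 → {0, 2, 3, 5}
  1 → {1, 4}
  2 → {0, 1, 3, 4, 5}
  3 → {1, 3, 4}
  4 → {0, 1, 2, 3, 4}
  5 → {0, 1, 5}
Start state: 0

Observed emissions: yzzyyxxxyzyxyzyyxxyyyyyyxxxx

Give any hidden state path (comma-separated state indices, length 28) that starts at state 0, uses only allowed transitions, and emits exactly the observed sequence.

  0: obs=y cand={0,3} pick 0 [start]
  1: obs=z cand={2,5} pick 5 [0->5 ok]
  2: obs=z cand={2,5} pick 5 [5->5 ok]
  3: obs=y cand={0,3} pick 0 [5->0 ok]
  4: obs=y cand={0,3} pick 3 [0->3 ok]
  5: obs=x cand={1,4} pick 1 [3->1 ok]
  6: obs=x cand={1,4} pick 1 [1->1 ok]
  7: obs=x cand={1,4} pick 4 [1->4 ok]
  8: obs=y cand={0,3} pick 0 [4->0 ok]
  9: obs=z cand={2,5} pick 2 [0->2 ok]
  10: obs=y cand={0,3} pick 3 [2->3 ok]
  11: obs=x cand={1,4} pick 4 [3->4 ok]
  12: obs=y cand={0,3} pick 0 [4->0 ok]
  13: obs=z cand={2,5} pick 5 [0->5 ok]
  14: obs=y cand={0,3} pick 0 [5->0 ok]
  15: obs=y cand={0,3} pick 3 [0->3 ok]
  16: obs=x cand={1,4} pick 1 [3->1 ok]
  17: obs=x cand={1,4} pick 4 [1->4 ok]
  18: obs=y cand={0,3} pick 3 [4->3 ok]
  19: obs=y cand={0,3} pick 3 [3->3 ok]
  20: obs=y cand={0,3} pick 3 [3->3 ok]
  21: obs=y cand={0,3} pick 3 [3->3 ok]
  22: obs=y cand={0,3} pick 3 [3->3 ok]
  23: obs=y cand={0,3} pick 3 [3->3 ok]
  24: obs=x cand={1,4} pick 1 [3->1 ok]
  25: obs=x cand={1,4} pick 1 [1->1 ok]
  26: obs=x cand={1,4} pick 4 [1->4 ok]
  27: obs=x cand={1,4} pick 1 [4->1 ok]

0,5,5,0,3,1,1,4,0,2,3,4,0,5,0,3,1,4,3,3,3,3,3,3,1,1,4,1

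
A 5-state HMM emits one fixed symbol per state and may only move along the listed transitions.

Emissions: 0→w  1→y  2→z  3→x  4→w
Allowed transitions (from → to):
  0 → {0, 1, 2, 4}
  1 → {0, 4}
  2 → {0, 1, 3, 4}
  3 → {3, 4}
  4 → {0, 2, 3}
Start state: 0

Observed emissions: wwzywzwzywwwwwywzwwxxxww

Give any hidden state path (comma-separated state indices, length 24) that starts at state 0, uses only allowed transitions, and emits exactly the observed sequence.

0,4,2,1,0,2,4,2,1,0,4,0,0,0,1,0,2,0,4,3,3,3,4,0

  0: obs=w cand={0,4} pick 0 [start]
  1: obs=w cand={0,4} pick 4 [0->4 ok]
  2: obs=z cand={2} pick 2 [4->2 ok]
  3: obs=y cand={1} pick 1 [2->1 ok]
  4: obs=w cand={0,4} pick 0 [1->0 ok]
  5: obs=z cand={2} pick 2 [0->2 ok]
  6: obs=w cand={0,4} pick 4 [2->4 ok]
  7: obs=z cand={2} pick 2 [4->2 ok]
  8: obs=y cand={1} pick 1 [2->1 ok]
  9: obs=w cand={0,4} pick 0 [1->0 ok]
  10: obs=w cand={0,4} pick 4 [0->4 ok]
  11: obs=w cand={0,4} pick 0 [4->0 ok]
  12: obs=w cand={0,4} pick 0 [0->0 ok]
  13: obs=w cand={0,4} pick 0 [0->0 ok]
  14: obs=y cand={1} pick 1 [0->1 ok]
  15: obs=w cand={0,4} pick 0 [1->0 ok]
  16: obs=z cand={2} pick 2 [0->2 ok]
  17: obs=w cand={0,4} pick 0 [2->0 ok]
  18: obs=w cand={0,4} pick 4 [0->4 ok]
  19: obs=x cand={3} pick 3 [4->3 ok]
  20: obs=x cand={3} pick 3 [3->3 ok]
  21: obs=x cand={3} pick 3 [3->3 ok]
  22: obs=w cand={0,4} pick 4 [3->4 ok]
  23: obs=w cand={0,4} pick 0 [4->0 ok]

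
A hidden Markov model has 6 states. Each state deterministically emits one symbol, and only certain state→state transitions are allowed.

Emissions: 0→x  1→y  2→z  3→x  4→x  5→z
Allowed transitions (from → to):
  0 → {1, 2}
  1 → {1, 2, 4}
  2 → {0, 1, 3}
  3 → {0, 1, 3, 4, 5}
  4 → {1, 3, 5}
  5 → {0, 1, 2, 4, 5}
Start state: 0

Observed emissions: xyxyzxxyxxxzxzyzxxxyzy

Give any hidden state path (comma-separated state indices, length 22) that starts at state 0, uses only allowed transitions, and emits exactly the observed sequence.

  [0] x  {0,3,4}  => 0  start
  [1] y  {1}  => 1  0->1 ok
  [2] x  {0,3,4}  => 4  1->4 ok
  [3] y  {1}  => 1  4->1 ok
  [4] z  {2,5}  => 2  1->2 ok
  [5] x  {0,3,4}  => 3  2->3 ok
  [6] x  {0,3,4}  => 0  3->0 ok
  [7] y  {1}  => 1  0->1 ok
  [8] x  {0,3,4}  => 4  1->4 ok
  [9] x  {0,3,4}  => 3  4->3 ok
  [10] x  {0,3,4}  => 4  3->4 ok
  [11] z  {2,5}  => 5  4->5 ok
  [12] x  {0,3,4}  => 0  5->0 ok
  [13] z  {2,5}  => 2  0->2 ok
  [14] y  {1}  => 1  2->1 ok
  [15] z  {2,5}  => 2  1->2 ok
  [16] x  {0,3,4}  => 3  2->3 ok
  [17] x  {0,3,4}  => 3  3->3 ok
  [18] x  {0,3,4}  => 3  3->3 ok
  [19] y  {1}  => 1  3->1 ok
  [20] z  {2,5}  => 2  1->2 ok
  [21] y  {1}  => 1  2->1 ok

0,1,4,1,2,3,0,1,4,3,4,5,0,2,1,2,3,3,3,1,2,1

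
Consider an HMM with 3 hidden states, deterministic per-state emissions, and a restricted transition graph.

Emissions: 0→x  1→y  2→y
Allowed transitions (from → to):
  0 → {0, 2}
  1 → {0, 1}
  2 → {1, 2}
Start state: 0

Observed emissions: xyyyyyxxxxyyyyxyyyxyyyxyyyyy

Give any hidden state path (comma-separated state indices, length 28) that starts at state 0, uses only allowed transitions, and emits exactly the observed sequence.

  pos 0: x in {0}, choose 0; start
  pos 1: y in {1,2}, choose 2; 0->2 ok
  pos 2: y in {1,2}, choose 2; 2->2 ok
  pos 3: y in {1,2}, choose 2; 2->2 ok
  pos 4: y in {1,2}, choose 1; 2->1 ok
  pos 5: y in {1,2}, choose 1; 1->1 ok
  pos 6: x in {0}, choose 0; 1->0 ok
  pos 7: x in {0}, choose 0; 0->0 ok
  pos 8: x in {0}, choose 0; 0->0 ok
  pos 9: x in {0}, choose 0; 0->0 ok
  pos 10: y in {1,2}, choose 2; 0->2 ok
  pos 11: y in {1,2}, choose 2; 2->2 ok
  pos 12: y in {1,2}, choose 1; 2->1 ok
  pos 13: y in {1,2}, choose 1; 1->1 ok
  pos 14: x in {0}, choose 0; 1->0 ok
  pos 15: y in {1,2}, choose 2; 0->2 ok
  pos 16: y in {1,2}, choose 2; 2->2 ok
  pos 17: y in {1,2}, choose 1; 2->1 ok
  pos 18: x in {0}, choose 0; 1->0 ok
  pos 19: y in {1,2}, choose 2; 0->2 ok
  pos 20: y in {1,2}, choose 1; 2->1 ok
  pos 21: y in {1,2}, choose 1; 1->1 ok
  pos 22: x in {0}, choose 0; 1->0 ok
  pos 23: y in {1,2}, choose 2; 0->2 ok
  pos 24: y in {1,2}, choose 2; 2->2 ok
  pos 25: y in {1,2}, choose 2; 2->2 ok
  pos 26: y in {1,2}, choose 2; 2->2 ok
  pos 27: y in {1,2}, choose 2; 2->2 ok

0,2,2,2,1,1,0,0,0,0,2,2,1,1,0,2,2,1,0,2,1,1,0,2,2,2,2,2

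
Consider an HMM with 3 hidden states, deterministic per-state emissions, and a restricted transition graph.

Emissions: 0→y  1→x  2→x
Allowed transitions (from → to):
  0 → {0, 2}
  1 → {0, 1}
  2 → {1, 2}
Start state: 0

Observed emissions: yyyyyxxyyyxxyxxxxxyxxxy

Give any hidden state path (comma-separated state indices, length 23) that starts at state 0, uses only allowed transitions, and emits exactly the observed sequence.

0,0,0,0,0,2,1,0,0,0,2,1,0,2,2,2,2,1,0,2,1,1,0

  [0] y  {0}  => 0  start
  [1] y  {0}  => 0  0->0 ok
  [2] y  {0}  => 0  0->0 ok
  [3] y  {0}  => 0  0->0 ok
  [4] y  {0}  => 0  0->0 ok
  [5] x  {1,2}  => 2  0->2 ok
  [6] x  {1,2}  => 1  2->1 ok
  [7] y  {0}  => 0  1->0 ok
  [8] y  {0}  => 0  0->0 ok
  [9] y  {0}  => 0  0->0 ok
  [10] x  {1,2}  => 2  0->2 ok
  [11] x  {1,2}  => 1  2->1 ok
  [12] y  {0}  => 0  1->0 ok
  [13] x  {1,2}  => 2  0->2 ok
  [14] x  {1,2}  => 2  2->2 ok
  [15] x  {1,2}  => 2  2->2 ok
  [16] x  {1,2}  => 2  2->2 ok
  [17] x  {1,2}  => 1  2->1 ok
  [18] y  {0}  => 0  1->0 ok
  [19] x  {1,2}  => 2  0->2 ok
  [20] x  {1,2}  => 1  2->1 ok
  [21] x  {1,2}  => 1  1->1 ok
  [22] y  {0}  => 0  1->0 ok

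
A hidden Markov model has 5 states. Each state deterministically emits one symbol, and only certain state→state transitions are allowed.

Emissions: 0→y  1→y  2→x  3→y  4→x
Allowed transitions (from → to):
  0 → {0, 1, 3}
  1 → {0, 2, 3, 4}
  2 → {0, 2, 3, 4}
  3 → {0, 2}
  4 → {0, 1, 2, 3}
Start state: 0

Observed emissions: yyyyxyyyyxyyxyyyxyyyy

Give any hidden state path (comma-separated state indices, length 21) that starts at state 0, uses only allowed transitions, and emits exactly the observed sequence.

0,3,0,3,2,3,0,0,1,4,0,1,4,1,0,1,4,1,3,0,3

  [0] y  {0,1,3}  => 0  start
  [1] y  {0,1,3}  => 3  0->3 ok
  [2] y  {0,1,3}  => 0  3->0 ok
  [3] y  {0,1,3}  => 3  0->3 ok
  [4] x  {2,4}  => 2  3->2 ok
  [5] y  {0,1,3}  => 3  2->3 ok
  [6] y  {0,1,3}  => 0  3->0 ok
  [7] y  {0,1,3}  => 0  0->0 ok
  [8] y  {0,1,3}  => 1  0->1 ok
  [9] x  {2,4}  => 4  1->4 ok
  [10] y  {0,1,3}  => 0  4->0 ok
  [11] y  {0,1,3}  => 1  0->1 ok
  [12] x  {2,4}  => 4  1->4 ok
  [13] y  {0,1,3}  => 1  4->1 ok
  [14] y  {0,1,3}  => 0  1->0 ok
  [15] y  {0,1,3}  => 1  0->1 ok
  [16] x  {2,4}  => 4  1->4 ok
  [17] y  {0,1,3}  => 1  4->1 ok
  [18] y  {0,1,3}  => 3  1->3 ok
  [19] y  {0,1,3}  => 0  3->0 ok
  [20] y  {0,1,3}  => 3  0->3 ok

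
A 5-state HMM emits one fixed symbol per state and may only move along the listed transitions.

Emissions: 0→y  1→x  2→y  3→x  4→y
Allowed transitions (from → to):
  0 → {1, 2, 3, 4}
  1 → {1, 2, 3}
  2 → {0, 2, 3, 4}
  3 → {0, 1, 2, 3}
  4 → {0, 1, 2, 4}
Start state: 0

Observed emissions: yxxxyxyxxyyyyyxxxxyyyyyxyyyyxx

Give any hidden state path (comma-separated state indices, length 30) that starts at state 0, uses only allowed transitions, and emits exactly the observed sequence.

  0: obs=y cand={0,2,4} pick 0 [start]
  1: obs=x cand={1,3} pick 3 [0->3 ok]
  2: obs=x cand={1,3} pick 1 [3->1 ok]
  3: obs=x cand={1,3} pick 3 [1->3 ok]
  4: obs=y cand={0,2,4} pick 2 [3->2 ok]
  5: obs=x cand={1,3} pick 3 [2->3 ok]
  6: obs=y cand={0,2,4} pick 0 [3->0 ok]
  7: obs=x cand={1,3} pick 1 [0->1 ok]
  8: obs=x cand={1,3} pick 3 [1->3 ok]
  9: obs=y cand={0,2,4} pick 2 [3->2 ok]
  10: obs=y cand={0,2,4} pick 4 [2->4 ok]
  11: obs=y cand={0,2,4} pick 4 [4->4 ok]
  12: obs=y cand={0,2,4} pick 0 [4->0 ok]
  13: obs=y cand={0,2,4} pick 4 [0->4 ok]
  14: obs=x cand={1,3} pick 1 [4->1 ok]
  15: obs=x cand={1,3} pick 3 [1->3 ok]
  16: obs=x cand={1,3} pick 1 [3->1 ok]
  17: obs=x cand={1,3} pick 3 [1->3 ok]
  18: obs=y cand={0,2,4} pick 0 [3->0 ok]
  19: obs=y cand={0,2,4} pick 4 [0->4 ok]
  20: obs=y cand={0,2,4} pick 2 [4->2 ok]
  21: obs=y cand={0,2,4} pick 2 [2->2 ok]
  22: obs=y cand={0,2,4} pick 4 [2->4 ok]
  23: obs=x cand={1,3} pick 1 [4->1 ok]
  24: obs=y cand={0,2,4} pick 2 [1->2 ok]
  25: obs=y cand={0,2,4} pick 2 [2->2 ok]
  26: obs=y cand={0,2,4} pick 4 [2->4 ok]
  27: obs=y cand={0,2,4} pick 4 [4->4 ok]
  28: obs=x cand={1,3} pick 1 [4->1 ok]
  29: obs=x cand={1,3} pick 3 [1->3 ok]

0,3,1,3,2,3,0,1,3,2,4,4,0,4,1,3,1,3,0,4,2,2,4,1,2,2,4,4,1,3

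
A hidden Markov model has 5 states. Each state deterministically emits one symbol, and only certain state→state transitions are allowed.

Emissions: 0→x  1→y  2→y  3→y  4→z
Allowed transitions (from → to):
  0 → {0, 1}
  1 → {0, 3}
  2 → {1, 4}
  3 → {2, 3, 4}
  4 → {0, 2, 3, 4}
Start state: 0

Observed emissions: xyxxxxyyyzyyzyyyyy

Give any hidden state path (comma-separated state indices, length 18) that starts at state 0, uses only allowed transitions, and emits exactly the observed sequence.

  t0 'x' -> {0}, take 0 (start)
  t1 'y' -> {1,2,3}, take 1 (0->1 ok)
  t2 'x' -> {0}, take 0 (1->0 ok)
  t3 'x' -> {0}, take 0 (0->0 ok)
  t4 'x' -> {0}, take 0 (0->0 ok)
  t5 'x' -> {0}, take 0 (0->0 ok)
  t6 'y' -> {1,2,3}, take 1 (0->1 ok)
  t7 'y' -> {1,2,3}, take 3 (1->3 ok)
  t8 'y' -> {1,2,3}, take 3 (3->3 ok)
  t9 'z' -> {4}, take 4 (3->4 ok)
  t10 'y' -> {1,2,3}, take 3 (4->3 ok)
  t11 'y' -> {1,2,3}, take 2 (3->2 ok)
  t12 'z' -> {4}, take 4 (2->4 ok)
  t13 'y' -> {1,2,3}, take 3 (4->3 ok)
  t14 'y' -> {1,2,3}, take 2 (3->2 ok)
  t15 'y' -> {1,2,3}, take 1 (2->1 ok)
  t16 'y' -> {1,2,3}, take 3 (1->3 ok)
  t17 'y' -> {1,2,3}, take 3 (3->3 ok)

0,1,0,0,0,0,1,3,3,4,3,2,4,3,2,1,3,3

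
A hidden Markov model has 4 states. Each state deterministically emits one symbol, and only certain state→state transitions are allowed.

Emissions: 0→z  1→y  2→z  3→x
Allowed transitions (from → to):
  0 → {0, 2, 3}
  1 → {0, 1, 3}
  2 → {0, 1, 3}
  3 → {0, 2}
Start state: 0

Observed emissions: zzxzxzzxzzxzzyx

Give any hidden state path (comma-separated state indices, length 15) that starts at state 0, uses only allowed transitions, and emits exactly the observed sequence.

  [0] z  {0,2}  => 0  start
  [1] z  {0,2}  => 2  0->2 ok
  [2] x  {3}  => 3  2->3 ok
  [3] z  {0,2}  => 2  3->2 ok
  [4] x  {3}  => 3  2->3 ok
  [5] z  {0,2}  => 0  3->0 ok
  [6] z  {0,2}  => 0  0->0 ok
  [7] x  {3}  => 3  0->3 ok
  [8] z  {0,2}  => 0  3->0 ok
  [9] z  {0,2}  => 0  0->0 ok
  [10] x  {3}  => 3  0->3 ok
  [11] z  {0,2}  => 0  3->0 ok
  [12] z  {0,2}  => 2  0->2 ok
  [13] y  {1}  => 1  2->1 ok
  [14] x  {3}  => 3  1->3 ok

0,2,3,2,3,0,0,3,0,0,3,0,2,1,3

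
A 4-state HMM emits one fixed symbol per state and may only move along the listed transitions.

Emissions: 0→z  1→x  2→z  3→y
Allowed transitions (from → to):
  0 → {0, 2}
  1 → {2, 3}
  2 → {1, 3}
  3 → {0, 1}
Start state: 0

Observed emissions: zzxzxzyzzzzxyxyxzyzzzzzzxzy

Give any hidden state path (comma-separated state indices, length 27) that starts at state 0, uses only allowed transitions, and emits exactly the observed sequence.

0,2,1,2,1,2,3,0,0,0,2,1,3,1,3,1,2,3,0,0,0,0,0,2,1,2,3

  [0] z  {0,2}  => 0  start
  [1] z  {0,2}  => 2  0->2 ok
  [2] x  {1}  => 1  2->1 ok
  [3] z  {0,2}  => 2  1->2 ok
  [4] x  {1}  => 1  2->1 ok
  [5] z  {0,2}  => 2  1->2 ok
  [6] y  {3}  => 3  2->3 ok
  [7] z  {0,2}  => 0  3->0 ok
  [8] z  {0,2}  => 0  0->0 ok
  [9] z  {0,2}  => 0  0->0 ok
  [10] z  {0,2}  => 2  0->2 ok
  [11] x  {1}  => 1  2->1 ok
  [12] y  {3}  => 3  1->3 ok
  [13] x  {1}  => 1  3->1 ok
  [14] y  {3}  => 3  1->3 ok
  [15] x  {1}  => 1  3->1 ok
  [16] z  {0,2}  => 2  1->2 ok
  [17] y  {3}  => 3  2->3 ok
  [18] z  {0,2}  => 0  3->0 ok
  [19] z  {0,2}  => 0  0->0 ok
  [20] z  {0,2}  => 0  0->0 ok
  [21] z  {0,2}  => 0  0->0 ok
  [22] z  {0,2}  => 0  0->0 ok
  [23] z  {0,2}  => 2  0->2 ok
  [24] x  {1}  => 1  2->1 ok
  [25] z  {0,2}  => 2  1->2 ok
  [26] y  {3}  => 3  2->3 ok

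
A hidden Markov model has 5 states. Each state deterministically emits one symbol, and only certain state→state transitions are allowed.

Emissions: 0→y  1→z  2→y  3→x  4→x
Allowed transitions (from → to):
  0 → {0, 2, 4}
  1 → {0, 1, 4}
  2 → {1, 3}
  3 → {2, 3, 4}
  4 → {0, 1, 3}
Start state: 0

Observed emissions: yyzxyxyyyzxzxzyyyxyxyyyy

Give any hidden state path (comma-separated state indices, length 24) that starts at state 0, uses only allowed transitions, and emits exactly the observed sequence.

0,2,1,4,0,4,0,0,2,1,4,1,4,1,0,0,0,4,0,4,0,0,0,2

  0: obs=y cand={0,2} pick 0 [start]
  1: obs=y cand={0,2} pick 2 [0->2 ok]
  2: obs=z cand={1} pick 1 [2->1 ok]
  3: obs=x cand={3,4} pick 4 [1->4 ok]
  4: obs=y cand={0,2} pick 0 [4->0 ok]
  5: obs=x cand={3,4} pick 4 [0->4 ok]
  6: obs=y cand={0,2} pick 0 [4->0 ok]
  7: obs=y cand={0,2} pick 0 [0->0 ok]
  8: obs=y cand={0,2} pick 2 [0->2 ok]
  9: obs=z cand={1} pick 1 [2->1 ok]
  10: obs=x cand={3,4} pick 4 [1->4 ok]
  11: obs=z cand={1} pick 1 [4->1 ok]
  12: obs=x cand={3,4} pick 4 [1->4 ok]
  13: obs=z cand={1} pick 1 [4->1 ok]
  14: obs=y cand={0,2} pick 0 [1->0 ok]
  15: obs=y cand={0,2} pick 0 [0->0 ok]
  16: obs=y cand={0,2} pick 0 [0->0 ok]
  17: obs=x cand={3,4} pick 4 [0->4 ok]
  18: obs=y cand={0,2} pick 0 [4->0 ok]
  19: obs=x cand={3,4} pick 4 [0->4 ok]
  20: obs=y cand={0,2} pick 0 [4->0 ok]
  21: obs=y cand={0,2} pick 0 [0->0 ok]
  22: obs=y cand={0,2} pick 0 [0->0 ok]
  23: obs=y cand={0,2} pick 2 [0->2 ok]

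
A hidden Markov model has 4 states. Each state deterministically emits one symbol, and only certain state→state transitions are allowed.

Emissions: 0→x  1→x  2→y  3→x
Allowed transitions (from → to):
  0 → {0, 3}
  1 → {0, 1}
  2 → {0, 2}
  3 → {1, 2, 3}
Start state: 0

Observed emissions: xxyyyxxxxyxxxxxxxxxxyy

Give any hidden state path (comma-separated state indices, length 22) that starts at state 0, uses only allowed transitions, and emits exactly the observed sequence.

0,3,2,2,2,0,3,3,3,2,0,0,0,3,1,0,0,3,3,3,2,2

  pos 0: x in {0,1,3}, choose 0; start
  pos 1: x in {0,1,3}, choose 3; 0->3 ok
  pos 2: y in {2}, choose 2; 3->2 ok
  pos 3: y in {2}, choose 2; 2->2 ok
  pos 4: y in {2}, choose 2; 2->2 ok
  pos 5: x in {0,1,3}, choose 0; 2->0 ok
  pos 6: x in {0,1,3}, choose 3; 0->3 ok
  pos 7: x in {0,1,3}, choose 3; 3->3 ok
  pos 8: x in {0,1,3}, choose 3; 3->3 ok
  pos 9: y in {2}, choose 2; 3->2 ok
  pos 10: x in {0,1,3}, choose 0; 2->0 ok
  pos 11: x in {0,1,3}, choose 0; 0->0 ok
  pos 12: x in {0,1,3}, choose 0; 0->0 ok
  pos 13: x in {0,1,3}, choose 3; 0->3 ok
  pos 14: x in {0,1,3}, choose 1; 3->1 ok
  pos 15: x in {0,1,3}, choose 0; 1->0 ok
  pos 16: x in {0,1,3}, choose 0; 0->0 ok
  pos 17: x in {0,1,3}, choose 3; 0->3 ok
  pos 18: x in {0,1,3}, choose 3; 3->3 ok
  pos 19: x in {0,1,3}, choose 3; 3->3 ok
  pos 20: y in {2}, choose 2; 3->2 ok
  pos 21: y in {2}, choose 2; 2->2 ok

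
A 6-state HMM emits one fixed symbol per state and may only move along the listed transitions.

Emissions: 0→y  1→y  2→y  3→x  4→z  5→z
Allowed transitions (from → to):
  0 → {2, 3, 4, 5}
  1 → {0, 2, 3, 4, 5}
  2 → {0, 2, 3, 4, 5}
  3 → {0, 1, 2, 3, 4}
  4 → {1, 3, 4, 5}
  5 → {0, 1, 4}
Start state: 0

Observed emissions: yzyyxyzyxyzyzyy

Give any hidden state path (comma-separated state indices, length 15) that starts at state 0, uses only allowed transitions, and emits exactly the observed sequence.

  [0] y  {0,1,2}  => 0  start
  [1] z  {4,5}  => 4  0->4 ok
  [2] y  {0,1,2}  => 1  4->1 ok
  [3] y  {0,1,2}  => 2  1->2 ok
  [4] x  {3}  => 3  2->3 ok
  [5] y  {0,1,2}  => 2  3->2 ok
  [6] z  {4,5}  => 5  2->5 ok
  [7] y  {0,1,2}  => 1  5->1 ok
  [8] x  {3}  => 3  1->3 ok
  [9] y  {0,1,2}  => 1  3->1 ok
  [10] z  {4,5}  => 5  1->5 ok
  [11] y  {0,1,2}  => 1  5->1 ok
  [12] z  {4,5}  => 5  1->5 ok
  [13] y  {0,1,2}  => 0  5->0 ok
  [14] y  {0,1,2}  => 2  0->2 ok

0,4,1,2,3,2,5,1,3,1,5,1,5,0,2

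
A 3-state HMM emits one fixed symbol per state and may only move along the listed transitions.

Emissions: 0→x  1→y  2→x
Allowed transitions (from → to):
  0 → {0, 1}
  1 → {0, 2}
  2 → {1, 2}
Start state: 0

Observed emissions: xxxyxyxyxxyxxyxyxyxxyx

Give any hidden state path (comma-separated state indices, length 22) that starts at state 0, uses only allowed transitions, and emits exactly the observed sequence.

0,0,0,1,0,1,2,1,2,2,1,2,2,1,0,1,0,1,0,0,1,2

  pos 0: x in {0,2}, choose 0; start
  pos 1: x in {0,2}, choose 0; 0->0 ok
  pos 2: x in {0,2}, choose 0; 0->0 ok
  pos 3: y in {1}, choose 1; 0->1 ok
  pos 4: x in {0,2}, choose 0; 1->0 ok
  pos 5: y in {1}, choose 1; 0->1 ok
  pos 6: x in {0,2}, choose 2; 1->2 ok
  pos 7: y in {1}, choose 1; 2->1 ok
  pos 8: x in {0,2}, choose 2; 1->2 ok
  pos 9: x in {0,2}, choose 2; 2->2 ok
  pos 10: y in {1}, choose 1; 2->1 ok
  pos 11: x in {0,2}, choose 2; 1->2 ok
  pos 12: x in {0,2}, choose 2; 2->2 ok
  pos 13: y in {1}, choose 1; 2->1 ok
  pos 14: x in {0,2}, choose 0; 1->0 ok
  pos 15: y in {1}, choose 1; 0->1 ok
  pos 16: x in {0,2}, choose 0; 1->0 ok
  pos 17: y in {1}, choose 1; 0->1 ok
  pos 18: x in {0,2}, choose 0; 1->0 ok
  pos 19: x in {0,2}, choose 0; 0->0 ok
  pos 20: y in {1}, choose 1; 0->1 ok
  pos 21: x in {0,2}, choose 2; 1->2 ok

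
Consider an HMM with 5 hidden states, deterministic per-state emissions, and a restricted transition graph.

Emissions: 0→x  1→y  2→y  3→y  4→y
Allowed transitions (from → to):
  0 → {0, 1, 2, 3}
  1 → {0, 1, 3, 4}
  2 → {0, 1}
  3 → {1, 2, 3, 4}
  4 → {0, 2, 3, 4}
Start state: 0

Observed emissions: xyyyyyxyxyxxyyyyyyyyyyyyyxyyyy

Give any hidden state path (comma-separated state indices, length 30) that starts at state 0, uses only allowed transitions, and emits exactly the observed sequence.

0,2,1,4,3,2,0,2,0,2,0,0,1,1,3,2,1,3,1,3,1,4,2,1,4,0,3,2,1,1

  0: obs=x cand={0} pick 0 [start]
  1: obs=y cand={1,2,3,4} pick 2 [0->2 ok]
  2: obs=y cand={1,2,3,4} pick 1 [2->1 ok]
  3: obs=y cand={1,2,3,4} pick 4 [1->4 ok]
  4: obs=y cand={1,2,3,4} pick 3 [4->3 ok]
  5: obs=y cand={1,2,3,4} pick 2 [3->2 ok]
  6: obs=x cand={0} pick 0 [2->0 ok]
  7: obs=y cand={1,2,3,4} pick 2 [0->2 ok]
  8: obs=x cand={0} pick 0 [2->0 ok]
  9: obs=y cand={1,2,3,4} pick 2 [0->2 ok]
  10: obs=x cand={0} pick 0 [2->0 ok]
  11: obs=x cand={0} pick 0 [0->0 ok]
  12: obs=y cand={1,2,3,4} pick 1 [0->1 ok]
  13: obs=y cand={1,2,3,4} pick 1 [1->1 ok]
  14: obs=y cand={1,2,3,4} pick 3 [1->3 ok]
  15: obs=y cand={1,2,3,4} pick 2 [3->2 ok]
  16: obs=y cand={1,2,3,4} pick 1 [2->1 ok]
  17: obs=y cand={1,2,3,4} pick 3 [1->3 ok]
  18: obs=y cand={1,2,3,4} pick 1 [3->1 ok]
  19: obs=y cand={1,2,3,4} pick 3 [1->3 ok]
  20: obs=y cand={1,2,3,4} pick 1 [3->1 ok]
  21: obs=y cand={1,2,3,4} pick 4 [1->4 ok]
  22: obs=y cand={1,2,3,4} pick 2 [4->2 ok]
  23: obs=y cand={1,2,3,4} pick 1 [2->1 ok]
  24: obs=y cand={1,2,3,4} pick 4 [1->4 ok]
  25: obs=x cand={0} pick 0 [4->0 ok]
  26: obs=y cand={1,2,3,4} pick 3 [0->3 ok]
  27: obs=y cand={1,2,3,4} pick 2 [3->2 ok]
  28: obs=y cand={1,2,3,4} pick 1 [2->1 ok]
  29: obs=y cand={1,2,3,4} pick 1 [1->1 ok]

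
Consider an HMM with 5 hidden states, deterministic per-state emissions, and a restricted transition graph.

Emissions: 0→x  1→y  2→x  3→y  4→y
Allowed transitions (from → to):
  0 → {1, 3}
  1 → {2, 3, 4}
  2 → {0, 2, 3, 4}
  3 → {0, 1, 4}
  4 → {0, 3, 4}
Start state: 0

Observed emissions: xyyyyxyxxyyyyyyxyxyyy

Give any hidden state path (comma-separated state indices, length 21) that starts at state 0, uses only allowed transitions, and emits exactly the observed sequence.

  t0 'x' -> {0,2}, take 0 (start)
  t1 'y' -> {1,3,4}, take 3 (0->3 ok)
  t2 'y' -> {1,3,4}, take 4 (3->4 ok)
  t3 'y' -> {1,3,4}, take 4 (4->4 ok)
  t4 'y' -> {1,3,4}, take 4 (4->4 ok)
  t5 'x' -> {0,2}, take 0 (4->0 ok)
  t6 'y' -> {1,3,4}, take 1 (0->1 ok)
  t7 'x' -> {0,2}, take 2 (1->2 ok)
  t8 'x' -> {0,2}, take 2 (2->2 ok)
  t9 'y' -> {1,3,4}, take 3 (2->3 ok)
  t10 'y' -> {1,3,4}, take 4 (3->4 ok)
  t11 'y' -> {1,3,4}, take 3 (4->3 ok)
  t12 'y' -> {1,3,4}, take 4 (3->4 ok)
  t13 'y' -> {1,3,4}, take 3 (4->3 ok)
  t14 'y' -> {1,3,4}, take 4 (3->4 ok)
  t15 'x' -> {0,2}, take 0 (4->0 ok)
  t16 'y' -> {1,3,4}, take 3 (0->3 ok)
  t17 'x' -> {0,2}, take 0 (3->0 ok)
  t18 'y' -> {1,3,4}, take 3 (0->3 ok)
  t19 'y' -> {1,3,4}, take 4 (3->4 ok)
  t20 'y' -> {1,3,4}, take 4 (4->4 ok)

0,3,4,4,4,0,1,2,2,3,4,3,4,3,4,0,3,0,3,4,4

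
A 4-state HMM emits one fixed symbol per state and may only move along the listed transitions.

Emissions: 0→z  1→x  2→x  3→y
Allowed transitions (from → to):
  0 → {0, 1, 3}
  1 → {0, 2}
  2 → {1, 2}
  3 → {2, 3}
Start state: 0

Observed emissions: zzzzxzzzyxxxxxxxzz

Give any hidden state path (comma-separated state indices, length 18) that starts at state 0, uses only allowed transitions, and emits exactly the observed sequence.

  pos 0: z in {0}, choose 0; start
  pos 1: z in {0}, choose 0; 0->0 ok
  pos 2: z in {0}, choose 0; 0->0 ok
  pos 3: z in {0}, choose 0; 0->0 ok
  pos 4: x in {1,2}, choose 1; 0->1 ok
  pos 5: z in {0}, choose 0; 1->0 ok
  pos 6: z in {0}, choose 0; 0->0 ok
  pos 7: z in {0}, choose 0; 0->0 ok
  pos 8: y in {3}, choose 3; 0->3 ok
  pos 9: x in {1,2}, choose 2; 3->2 ok
  pos 10: x in {1,2}, choose 2; 2->2 ok
  pos 11: x in {1,2}, choose 2; 2->2 ok
  pos 12: x in {1,2}, choose 2; 2->2 ok
  pos 13: x in {1,2}, choose 2; 2->2 ok
  pos 14: x in {1,2}, choose 2; 2->2 ok
  pos 15: x in {1,2}, choose 1; 2->1 ok
  pos 16: z in {0}, choose 0; 1->0 ok
  pos 17: z in {0}, choose 0; 0->0 ok

0,0,0,0,1,0,0,0,3,2,2,2,2,2,2,1,0,0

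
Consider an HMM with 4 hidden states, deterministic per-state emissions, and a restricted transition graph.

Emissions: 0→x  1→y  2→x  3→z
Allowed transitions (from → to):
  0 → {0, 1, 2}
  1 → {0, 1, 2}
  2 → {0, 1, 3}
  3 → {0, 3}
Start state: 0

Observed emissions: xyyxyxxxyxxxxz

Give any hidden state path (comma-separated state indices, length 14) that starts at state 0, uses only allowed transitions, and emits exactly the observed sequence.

  pos 0: x in {0,2}, choose 0; start
  pos 1: y in {1}, choose 1; 0->1 ok
  pos 2: y in {1}, choose 1; 1->1 ok
  pos 3: x in {0,2}, choose 2; 1->2 ok
  pos 4: y in {1}, choose 1; 2->1 ok
  pos 5: x in {0,2}, choose 0; 1->0 ok
  pos 6: x in {0,2}, choose 0; 0->0 ok
  pos 7: x in {0,2}, choose 0; 0->0 ok
  pos 8: y in {1}, choose 1; 0->1 ok
  pos 9: x in {0,2}, choose 0; 1->0 ok
  pos 10: x in {0,2}, choose 2; 0->2 ok
  pos 11: x in {0,2}, choose 0; 2->0 ok
  pos 12: x in {0,2}, choose 2; 0->2 ok
  pos 13: z in {3}, choose 3; 2->3 ok

0,1,1,2,1,0,0,0,1,0,2,0,2,3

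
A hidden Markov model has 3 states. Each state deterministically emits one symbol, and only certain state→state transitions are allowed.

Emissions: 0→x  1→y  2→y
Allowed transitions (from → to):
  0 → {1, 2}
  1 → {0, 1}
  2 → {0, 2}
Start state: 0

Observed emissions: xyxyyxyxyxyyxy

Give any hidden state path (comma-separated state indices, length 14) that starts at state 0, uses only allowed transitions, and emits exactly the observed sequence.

  t0 'x' -> {0}, take 0 (start)
  t1 'y' -> {1,2}, take 1 (0->1 ok)
  t2 'x' -> {0}, take 0 (1->0 ok)
  t3 'y' -> {1,2}, take 1 (0->1 ok)
  t4 'y' -> {1,2}, take 1 (1->1 ok)
  t5 'x' -> {0}, take 0 (1->0 ok)
  t6 'y' -> {1,2}, take 1 (0->1 ok)
  t7 'x' -> {0}, take 0 (1->0 ok)
  t8 'y' -> {1,2}, take 2 (0->2 ok)
  t9 'x' -> {0}, take 0 (2->0 ok)
  t10 'y' -> {1,2}, take 2 (0->2 ok)
  t11 'y' -> {1,2}, take 2 (2->2 ok)
  t12 'x' -> {0}, take 0 (2->0 ok)
  t13 'y' -> {1,2}, take 1 (0->1 ok)

0,1,0,1,1,0,1,0,2,0,2,2,0,1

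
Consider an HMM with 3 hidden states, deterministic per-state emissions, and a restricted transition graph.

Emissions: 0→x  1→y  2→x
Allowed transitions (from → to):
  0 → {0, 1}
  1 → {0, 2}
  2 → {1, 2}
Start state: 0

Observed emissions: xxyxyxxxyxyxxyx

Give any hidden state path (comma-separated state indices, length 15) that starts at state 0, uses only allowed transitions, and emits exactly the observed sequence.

  0: obs=x cand={0,2} pick 0 [start]
  1: obs=x cand={0,2} pick 0 [0->0 ok]
  2: obs=y cand={1} pick 1 [0->1 ok]
  3: obs=x cand={0,2} pick 2 [1->2 ok]
  4: obs=y cand={1} pick 1 [2->1 ok]
  5: obs=x cand={0,2} pick 2 [1->2 ok]
  6: obs=x cand={0,2} pick 2 [2->2 ok]
  7: obs=x cand={0,2} pick 2 [2->2 ok]
  8: obs=y cand={1} pick 1 [2->1 ok]
  9: obs=x cand={0,2} pick 2 [1->2 ok]
  10: obs=y cand={1} pick 1 [2->1 ok]
  11: obs=x cand={0,2} pick 0 [1->0 ok]
  12: obs=x cand={0,2} pick 0 [0->0 ok]
  13: obs=y cand={1} pick 1 [0->1 ok]
  14: obs=x cand={0,2} pick 2 [1->2 ok]

0,0,1,2,1,2,2,2,1,2,1,0,0,1,2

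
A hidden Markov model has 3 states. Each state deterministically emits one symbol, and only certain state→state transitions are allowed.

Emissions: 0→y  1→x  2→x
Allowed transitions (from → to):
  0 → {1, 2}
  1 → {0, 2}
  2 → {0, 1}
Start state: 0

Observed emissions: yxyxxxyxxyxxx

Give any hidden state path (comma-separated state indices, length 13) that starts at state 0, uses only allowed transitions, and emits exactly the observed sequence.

0,2,0,1,2,1,0,1,2,0,2,1,2

  pos 0: y in {0}, choose 0; start
  pos 1: x in {1,2}, choose 2; 0->2 ok
  pos 2: y in {0}, choose 0; 2->0 ok
  pos 3: x in {1,2}, choose 1; 0->1 ok
  pos 4: x in {1,2}, choose 2; 1->2 ok
  pos 5: x in {1,2}, choose 1; 2->1 ok
  pos 6: y in {0}, choose 0; 1->0 ok
  pos 7: x in {1,2}, choose 1; 0->1 ok
  pos 8: x in {1,2}, choose 2; 1->2 ok
  pos 9: y in {0}, choose 0; 2->0 ok
  pos 10: x in {1,2}, choose 2; 0->2 ok
  pos 11: x in {1,2}, choose 1; 2->1 ok
  pos 12: x in {1,2}, choose 2; 1->2 ok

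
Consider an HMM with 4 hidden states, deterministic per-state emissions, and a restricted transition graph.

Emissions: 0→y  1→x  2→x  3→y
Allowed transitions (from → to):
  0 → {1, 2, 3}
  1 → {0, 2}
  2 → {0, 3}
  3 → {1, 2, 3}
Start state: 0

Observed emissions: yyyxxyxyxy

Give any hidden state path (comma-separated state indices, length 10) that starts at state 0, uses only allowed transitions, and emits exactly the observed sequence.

0,3,3,1,2,3,2,0,2,3

  pos 0: y in {0,3}, choose 0; start
  pos 1: y in {0,3}, choose 3; 0->3 ok
  pos 2: y in {0,3}, choose 3; 3->3 ok
  pos 3: x in {1,2}, choose 1; 3->1 ok
  pos 4: x in {1,2}, choose 2; 1->2 ok
  pos 5: y in {0,3}, choose 3; 2->3 ok
  pos 6: x in {1,2}, choose 2; 3->2 ok
  pos 7: y in {0,3}, choose 0; 2->0 ok
  pos 8: x in {1,2}, choose 2; 0->2 ok
  pos 9: y in {0,3}, choose 3; 2->3 ok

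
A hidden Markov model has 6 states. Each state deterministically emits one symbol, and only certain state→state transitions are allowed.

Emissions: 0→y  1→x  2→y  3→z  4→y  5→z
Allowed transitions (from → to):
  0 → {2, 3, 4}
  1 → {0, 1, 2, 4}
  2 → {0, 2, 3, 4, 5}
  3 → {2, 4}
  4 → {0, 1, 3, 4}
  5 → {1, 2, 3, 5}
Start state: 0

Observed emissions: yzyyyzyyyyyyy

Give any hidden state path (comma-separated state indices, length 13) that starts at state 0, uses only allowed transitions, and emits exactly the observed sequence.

0,3,4,0,4,3,2,0,4,4,4,0,4

  pos 0: y in {0,2,4}, choose 0; start
  pos 1: z in {3,5}, choose 3; 0->3 ok
  pos 2: y in {0,2,4}, choose 4; 3->4 ok
  pos 3: y in {0,2,4}, choose 0; 4->0 ok
  pos 4: y in {0,2,4}, choose 4; 0->4 ok
  pos 5: z in {3,5}, choose 3; 4->3 ok
  pos 6: y in {0,2,4}, choose 2; 3->2 ok
  pos 7: y in {0,2,4}, choose 0; 2->0 ok
  pos 8: y in {0,2,4}, choose 4; 0->4 ok
  pos 9: y in {0,2,4}, choose 4; 4->4 ok
  pos 10: y in {0,2,4}, choose 4; 4->4 ok
  pos 11: y in {0,2,4}, choose 0; 4->0 ok
  pos 12: y in {0,2,4}, choose 4; 0->4 ok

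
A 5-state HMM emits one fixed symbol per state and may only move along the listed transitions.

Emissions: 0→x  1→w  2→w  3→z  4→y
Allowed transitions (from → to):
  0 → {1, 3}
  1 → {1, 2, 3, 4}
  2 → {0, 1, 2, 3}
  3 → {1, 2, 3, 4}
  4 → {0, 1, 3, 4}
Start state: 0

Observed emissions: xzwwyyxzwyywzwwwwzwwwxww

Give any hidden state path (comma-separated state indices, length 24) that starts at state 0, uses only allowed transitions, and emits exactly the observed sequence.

  t0 'x' -> {0}, take 0 (start)
  t1 'z' -> {3}, take 3 (0->3 ok)
  t2 'w' -> {1,2}, take 2 (3->2 ok)
  t3 'w' -> {1,2}, take 1 (2->1 ok)
  t4 'y' -> {4}, take 4 (1->4 ok)
  t5 'y' -> {4}, take 4 (4->4 ok)
  t6 'x' -> {0}, take 0 (4->0 ok)
  t7 'z' -> {3}, take 3 (0->3 ok)
  t8 'w' -> {1,2}, take 1 (3->1 ok)
  t9 'y' -> {4}, take 4 (1->4 ok)
  t10 'y' -> {4}, take 4 (4->4 ok)
  t11 'w' -> {1,2}, take 1 (4->1 ok)
  t12 'z' -> {3}, take 3 (1->3 ok)
  t13 'w' -> {1,2}, take 2 (3->2 ok)
  t14 'w' -> {1,2}, take 2 (2->2 ok)
  t15 'w' -> {1,2}, take 1 (2->1 ok)
  t16 'w' -> {1,2}, take 1 (1->1 ok)
  t17 'z' -> {3}, take 3 (1->3 ok)
  t18 'w' -> {1,2}, take 1 (3->1 ok)
  t19 'w' -> {1,2}, take 1 (1->1 ok)
  t20 'w' -> {1,2}, take 2 (1->2 ok)
  t21 'x' -> {0}, take 0 (2->0 ok)
  t22 'w' -> {1,2}, take 1 (0->1 ok)
  t23 'w' -> {1,2}, take 1 (1->1 ok)

0,3,2,1,4,4,0,3,1,4,4,1,3,2,2,1,1,3,1,1,2,0,1,1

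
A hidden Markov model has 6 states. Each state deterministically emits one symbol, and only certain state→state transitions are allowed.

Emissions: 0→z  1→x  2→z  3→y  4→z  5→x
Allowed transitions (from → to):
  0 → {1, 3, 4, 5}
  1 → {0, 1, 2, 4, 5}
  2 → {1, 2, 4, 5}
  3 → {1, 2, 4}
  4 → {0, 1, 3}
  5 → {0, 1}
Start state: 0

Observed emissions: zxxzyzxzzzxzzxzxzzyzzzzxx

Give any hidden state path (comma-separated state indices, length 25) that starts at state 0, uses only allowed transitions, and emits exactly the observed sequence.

  [0] z  {0,2,4}  => 0  start
  [1] x  {1,5}  => 5  0->5 ok
  [2] x  {1,5}  => 1  5->1 ok
  [3] z  {0,2,4}  => 4  1->4 ok
  [4] y  {3}  => 3  4->3 ok
  [5] z  {0,2,4}  => 4  3->4 ok
  [6] x  {1,5}  => 1  4->1 ok
  [7] z  {0,2,4}  => 4  1->4 ok
  [8] z  {0,2,4}  => 0  4->0 ok
  [9] z  {0,2,4}  => 4  0->4 ok
  [10] x  {1,5}  => 1  4->1 ok
  [11] z  {0,2,4}  => 4  1->4 ok
  [12] z  {0,2,4}  => 0  4->0 ok
  [13] x  {1,5}  => 5  0->5 ok
  [14] z  {0,2,4}  => 0  5->0 ok
  [15] x  {1,5}  => 1  0->1 ok
  [16] z  {0,2,4}  => 4  1->4 ok
  [17] z  {0,2,4}  => 0  4->0 ok
  [18] y  {3}  => 3  0->3 ok
  [19] z  {0,2,4}  => 2  3->2 ok
  [20] z  {0,2,4}  => 2  2->2 ok
  [21] z  {0,2,4}  => 4  2->4 ok
  [22] z  {0,2,4}  => 0  4->0 ok
  [23] x  {1,5}  => 5  0->5 ok
  [24] x  {1,5}  => 1  5->1 ok

0,5,1,4,3,4,1,4,0,4,1,4,0,5,0,1,4,0,3,2,2,4,0,5,1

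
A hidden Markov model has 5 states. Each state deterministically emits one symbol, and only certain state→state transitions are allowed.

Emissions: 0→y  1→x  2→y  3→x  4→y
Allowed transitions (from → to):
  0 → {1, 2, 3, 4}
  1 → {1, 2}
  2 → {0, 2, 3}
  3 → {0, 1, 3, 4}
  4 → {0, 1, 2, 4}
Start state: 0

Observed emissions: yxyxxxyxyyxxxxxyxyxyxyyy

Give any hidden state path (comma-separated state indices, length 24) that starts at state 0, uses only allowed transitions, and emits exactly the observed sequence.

  0: obs=y cand={0,2,4} pick 0 [start]
  1: obs=x cand={1,3} pick 3 [0->3 ok]
  2: obs=y cand={0,2,4} pick 4 [3->4 ok]
  3: obs=x cand={1,3} pick 1 [4->1 ok]
  4: obs=x cand={1,3} pick 1 [1->1 ok]
  5: obs=x cand={1,3} pick 1 [1->1 ok]
  6: obs=y cand={0,2,4} pick 2 [1->2 ok]
  7: obs=x cand={1,3} pick 3 [2->3 ok]
  8: obs=y cand={0,2,4} pick 4 [3->4 ok]
  9: obs=y cand={0,2,4} pick 2 [4->2 ok]
  10: obs=x cand={1,3} pick 3 [2->3 ok]
  11: obs=x cand={1,3} pick 3 [3->3 ok]
  12: obs=x cand={1,3} pick 3 [3->3 ok]
  13: obs=x cand={1,3} pick 1 [3->1 ok]
  14: obs=x cand={1,3} pick 1 [1->1 ok]
  15: obs=y cand={0,2,4} pick 2 [1->2 ok]
  16: obs=x cand={1,3} pick 3 [2->3 ok]
  17: obs=y cand={0,2,4} pick 0 [3->0 ok]
  18: obs=x cand={1,3} pick 3 [0->3 ok]
  19: obs=y cand={0,2,4} pick 0 [3->0 ok]
  20: obs=x cand={1,3} pick 3 [0->3 ok]
  21: obs=y cand={0,2,4} pick 4 [3->4 ok]
  22: obs=y cand={0,2,4} pick 2 [4->2 ok]
  23: obs=y cand={0,2,4} pick 2 [2->2 ok]

0,3,4,1,1,1,2,3,4,2,3,3,3,1,1,2,3,0,3,0,3,4,2,2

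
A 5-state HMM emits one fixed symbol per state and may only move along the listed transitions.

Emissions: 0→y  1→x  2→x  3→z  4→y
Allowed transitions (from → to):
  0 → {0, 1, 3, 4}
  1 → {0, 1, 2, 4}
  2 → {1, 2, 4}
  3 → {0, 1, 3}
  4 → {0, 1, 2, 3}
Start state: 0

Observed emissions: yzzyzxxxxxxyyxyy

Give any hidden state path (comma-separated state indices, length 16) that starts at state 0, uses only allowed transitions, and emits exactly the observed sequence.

  t0 'y' -> {0,4}, take 0 (start)
  t1 'z' -> {3}, take 3 (0->3 ok)
  t2 'z' -> {3}, take 3 (3->3 ok)
  t3 'y' -> {0,4}, take 0 (3->0 ok)
  t4 'z' -> {3}, take 3 (0->3 ok)
  t5 'x' -> {1,2}, take 1 (3->1 ok)
  t6 'x' -> {1,2}, take 2 (1->2 ok)
  t7 'x' -> {1,2}, take 1 (2->1 ok)
  t8 'x' -> {1,2}, take 1 (1->1 ok)
  t9 'x' -> {1,2}, take 1 (1->1 ok)
  t10 'x' -> {1,2}, take 2 (1->2 ok)
  t11 'y' -> {0,4}, take 4 (2->4 ok)
  t12 'y' -> {0,4}, take 0 (4->0 ok)
  t13 'x' -> {1,2}, take 1 (0->1 ok)
  t14 'y' -> {0,4}, take 0 (1->0 ok)
  t15 'y' -> {0,4}, take 0 (0->0 ok)

0,3,3,0,3,1,2,1,1,1,2,4,0,1,0,0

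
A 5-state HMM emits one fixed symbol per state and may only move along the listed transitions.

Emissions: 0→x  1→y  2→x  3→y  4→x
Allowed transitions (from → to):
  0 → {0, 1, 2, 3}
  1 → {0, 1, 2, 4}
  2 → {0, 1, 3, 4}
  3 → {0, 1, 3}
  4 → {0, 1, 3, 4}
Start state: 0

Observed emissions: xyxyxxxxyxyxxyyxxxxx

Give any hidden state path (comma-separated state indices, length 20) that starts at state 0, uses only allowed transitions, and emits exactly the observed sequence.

0,1,0,3,0,2,0,2,1,2,1,0,2,1,1,2,0,2,0,0

  [0] x  {0,2,4}  => 0  start
  [1] y  {1,3}  => 1  0->1 ok
  [2] x  {0,2,4}  => 0  1->0 ok
  [3] y  {1,3}  => 3  0->3 ok
  [4] x  {0,2,4}  => 0  3->0 ok
  [5] x  {0,2,4}  => 2  0->2 ok
  [6] x  {0,2,4}  => 0  2->0 ok
  [7] x  {0,2,4}  => 2  0->2 ok
  [8] y  {1,3}  => 1  2->1 ok
  [9] x  {0,2,4}  => 2  1->2 ok
  [10] y  {1,3}  => 1  2->1 ok
  [11] x  {0,2,4}  => 0  1->0 ok
  [12] x  {0,2,4}  => 2  0->2 ok
  [13] y  {1,3}  => 1  2->1 ok
  [14] y  {1,3}  => 1  1->1 ok
  [15] x  {0,2,4}  => 2  1->2 ok
  [16] x  {0,2,4}  => 0  2->0 ok
  [17] x  {0,2,4}  => 2  0->2 ok
  [18] x  {0,2,4}  => 0  2->0 ok
  [19] x  {0,2,4}  => 0  0->0 ok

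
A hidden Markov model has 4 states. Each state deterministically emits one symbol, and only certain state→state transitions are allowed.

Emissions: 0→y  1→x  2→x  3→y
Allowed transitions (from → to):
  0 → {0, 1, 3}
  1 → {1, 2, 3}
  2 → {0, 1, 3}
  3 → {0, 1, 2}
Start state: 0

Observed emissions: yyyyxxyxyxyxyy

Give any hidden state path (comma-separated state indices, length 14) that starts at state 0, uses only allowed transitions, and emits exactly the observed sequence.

  t0 'y' -> {0,3}, take 0 (start)
  t1 'y' -> {0,3}, take 3 (0->3 ok)
  t2 'y' -> {0,3}, take 0 (3->0 ok)
  t3 'y' -> {0,3}, take 3 (0->3 ok)
  t4 'x' -> {1,2}, take 1 (3->1 ok)
  t5 'x' -> {1,2}, take 1 (1->1 ok)
  t6 'y' -> {0,3}, take 3 (1->3 ok)
  t7 'x' -> {1,2}, take 2 (3->2 ok)
  t8 'y' -> {0,3}, take 3 (2->3 ok)
  t9 'x' -> {1,2}, take 2 (3->2 ok)
  t10 'y' -> {0,3}, take 3 (2->3 ok)
  t11 'x' -> {1,2}, take 2 (3->2 ok)
  t12 'y' -> {0,3}, take 3 (2->3 ok)
  t13 'y' -> {0,3}, take 0 (3->0 ok)

0,3,0,3,1,1,3,2,3,2,3,2,3,0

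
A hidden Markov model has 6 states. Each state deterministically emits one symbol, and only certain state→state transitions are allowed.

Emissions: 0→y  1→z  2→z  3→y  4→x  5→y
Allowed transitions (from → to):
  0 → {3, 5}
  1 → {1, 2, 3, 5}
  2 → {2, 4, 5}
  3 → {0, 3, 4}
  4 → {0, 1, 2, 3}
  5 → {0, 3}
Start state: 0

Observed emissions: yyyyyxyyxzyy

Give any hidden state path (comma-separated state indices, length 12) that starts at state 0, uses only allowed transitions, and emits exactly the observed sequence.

0,3,3,3,3,4,0,3,4,1,3,0

  pos 0: y in {0,3,5}, choose 0; start
  pos 1: y in {0,3,5}, choose 3; 0->3 ok
  pos 2: y in {0,3,5}, choose 3; 3->3 ok
  pos 3: y in {0,3,5}, choose 3; 3->3 ok
  pos 4: y in {0,3,5}, choose 3; 3->3 ok
  pos 5: x in {4}, choose 4; 3->4 ok
  pos 6: y in {0,3,5}, choose 0; 4->0 ok
  pos 7: y in {0,3,5}, choose 3; 0->3 ok
  pos 8: x in {4}, choose 4; 3->4 ok
  pos 9: z in {1,2}, choose 1; 4->1 ok
  pos 10: y in {0,3,5}, choose 3; 1->3 ok
  pos 11: y in {0,3,5}, choose 0; 3->0 ok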